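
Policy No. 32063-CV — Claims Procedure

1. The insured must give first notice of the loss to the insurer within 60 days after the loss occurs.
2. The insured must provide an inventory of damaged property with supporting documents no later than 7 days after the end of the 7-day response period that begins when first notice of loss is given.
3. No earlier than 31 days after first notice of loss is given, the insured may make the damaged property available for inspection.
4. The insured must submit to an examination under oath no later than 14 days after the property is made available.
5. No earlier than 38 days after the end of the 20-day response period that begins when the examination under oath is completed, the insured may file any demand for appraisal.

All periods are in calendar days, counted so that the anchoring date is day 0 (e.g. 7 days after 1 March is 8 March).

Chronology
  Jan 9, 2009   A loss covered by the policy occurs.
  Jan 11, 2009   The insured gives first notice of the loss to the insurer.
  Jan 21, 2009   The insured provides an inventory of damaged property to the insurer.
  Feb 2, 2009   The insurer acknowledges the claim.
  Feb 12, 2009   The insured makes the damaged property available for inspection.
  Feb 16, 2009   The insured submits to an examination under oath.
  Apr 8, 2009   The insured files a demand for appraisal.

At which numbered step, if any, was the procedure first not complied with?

Step 5

(1) due by Jan 9, 2009 + 60 days = Mar 10, 2009; completed Jan 11, 2009, before the deadline.
(2) due by Jan 18, 2009 + 7 days = Jan 25, 2009; completed Jan 21, 2009, before the deadline.
(3) permitted from Jan 11, 2009 + 31 days = Feb 11, 2009 onward; Feb 12, 2009 is on or after that date.
(4) due by Feb 12, 2009 + 14 days = Feb 26, 2009; done Feb 16, 2009 — timely.
(5) permitted from Mar 8, 2009 + 38 days = Apr 15, 2009 onward; Apr 8, 2009 is 7 days before the earliest permitted date.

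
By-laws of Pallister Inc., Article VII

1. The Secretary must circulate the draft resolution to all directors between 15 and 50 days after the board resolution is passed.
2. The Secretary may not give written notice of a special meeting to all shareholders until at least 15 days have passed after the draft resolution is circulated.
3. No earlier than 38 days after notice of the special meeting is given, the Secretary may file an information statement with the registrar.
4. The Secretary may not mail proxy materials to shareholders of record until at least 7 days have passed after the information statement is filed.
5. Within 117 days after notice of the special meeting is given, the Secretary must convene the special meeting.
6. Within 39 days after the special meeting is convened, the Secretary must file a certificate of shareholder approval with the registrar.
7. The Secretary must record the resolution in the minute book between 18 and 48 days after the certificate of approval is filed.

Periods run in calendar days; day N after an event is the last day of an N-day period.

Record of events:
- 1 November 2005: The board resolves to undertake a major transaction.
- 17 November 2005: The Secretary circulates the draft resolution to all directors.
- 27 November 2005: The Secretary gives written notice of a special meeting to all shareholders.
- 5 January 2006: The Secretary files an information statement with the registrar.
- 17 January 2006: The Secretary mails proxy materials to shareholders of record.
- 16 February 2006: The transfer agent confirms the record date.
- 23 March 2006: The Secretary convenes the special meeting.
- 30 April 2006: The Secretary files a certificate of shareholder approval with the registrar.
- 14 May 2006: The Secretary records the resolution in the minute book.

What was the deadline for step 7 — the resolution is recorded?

17 June 2006

Step 7 runs from 30 April 2006, when the certificate of approval is filed. The window is 18–48 days after 30 April 2006; it closes on 17 June 2006.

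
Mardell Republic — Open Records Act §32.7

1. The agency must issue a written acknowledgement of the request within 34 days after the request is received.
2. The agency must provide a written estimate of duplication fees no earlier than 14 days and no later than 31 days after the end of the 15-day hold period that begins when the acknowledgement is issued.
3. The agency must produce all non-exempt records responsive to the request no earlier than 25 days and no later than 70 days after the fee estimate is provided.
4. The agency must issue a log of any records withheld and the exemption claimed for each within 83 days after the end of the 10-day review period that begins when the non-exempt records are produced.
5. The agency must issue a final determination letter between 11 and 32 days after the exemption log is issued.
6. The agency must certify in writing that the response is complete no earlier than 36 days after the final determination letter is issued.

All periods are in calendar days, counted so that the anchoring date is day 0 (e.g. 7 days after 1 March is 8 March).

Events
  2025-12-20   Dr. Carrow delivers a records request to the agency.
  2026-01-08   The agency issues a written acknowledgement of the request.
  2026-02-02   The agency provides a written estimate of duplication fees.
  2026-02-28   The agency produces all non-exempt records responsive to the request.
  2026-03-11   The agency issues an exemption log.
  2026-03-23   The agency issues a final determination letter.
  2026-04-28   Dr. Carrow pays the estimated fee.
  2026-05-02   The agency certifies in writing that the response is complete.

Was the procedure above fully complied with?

Step 1: 34 days after 2025-12-20 (when the request is received) is 2026-01-23; 2026-01-08 is within that limit.
Step 2: the window is 14–31 days after 2026-01-23 (end of the 15-day hold period, which began when the acknowledgement is issued on 2026-01-08), so 2026-02-06 through 2026-02-23; done 2026-02-02 — 4 days before the window opened.
That is the first point of non-compliance.

No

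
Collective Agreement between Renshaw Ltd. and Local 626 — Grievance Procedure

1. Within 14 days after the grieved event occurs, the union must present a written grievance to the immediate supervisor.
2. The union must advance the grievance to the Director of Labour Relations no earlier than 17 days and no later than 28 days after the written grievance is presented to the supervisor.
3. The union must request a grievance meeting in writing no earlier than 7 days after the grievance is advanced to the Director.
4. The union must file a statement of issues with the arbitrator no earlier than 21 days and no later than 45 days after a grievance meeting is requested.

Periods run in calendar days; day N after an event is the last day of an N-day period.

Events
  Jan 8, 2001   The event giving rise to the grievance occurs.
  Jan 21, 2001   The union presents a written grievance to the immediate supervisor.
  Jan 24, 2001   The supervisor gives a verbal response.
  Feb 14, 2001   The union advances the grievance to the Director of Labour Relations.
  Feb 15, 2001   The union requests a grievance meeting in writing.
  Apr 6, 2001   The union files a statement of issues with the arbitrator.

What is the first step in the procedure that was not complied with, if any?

Step 3

(1) due by Jan 8, 2001 + 14 days = Jan 22, 2001; completed Jan 21, 2001, before the deadline.
(2) the permitted window runs from Jan 21, 2001 + 17 = Feb 7, 2001 to Jan 21, 2001 + 28 = Feb 18, 2001; done Feb 14, 2001 — within the window.
(3) permitted from Feb 14, 2001 + 7 days = Feb 21, 2001 onward; done Feb 15, 2001 — 6 days too early.
Later steps need not be reached.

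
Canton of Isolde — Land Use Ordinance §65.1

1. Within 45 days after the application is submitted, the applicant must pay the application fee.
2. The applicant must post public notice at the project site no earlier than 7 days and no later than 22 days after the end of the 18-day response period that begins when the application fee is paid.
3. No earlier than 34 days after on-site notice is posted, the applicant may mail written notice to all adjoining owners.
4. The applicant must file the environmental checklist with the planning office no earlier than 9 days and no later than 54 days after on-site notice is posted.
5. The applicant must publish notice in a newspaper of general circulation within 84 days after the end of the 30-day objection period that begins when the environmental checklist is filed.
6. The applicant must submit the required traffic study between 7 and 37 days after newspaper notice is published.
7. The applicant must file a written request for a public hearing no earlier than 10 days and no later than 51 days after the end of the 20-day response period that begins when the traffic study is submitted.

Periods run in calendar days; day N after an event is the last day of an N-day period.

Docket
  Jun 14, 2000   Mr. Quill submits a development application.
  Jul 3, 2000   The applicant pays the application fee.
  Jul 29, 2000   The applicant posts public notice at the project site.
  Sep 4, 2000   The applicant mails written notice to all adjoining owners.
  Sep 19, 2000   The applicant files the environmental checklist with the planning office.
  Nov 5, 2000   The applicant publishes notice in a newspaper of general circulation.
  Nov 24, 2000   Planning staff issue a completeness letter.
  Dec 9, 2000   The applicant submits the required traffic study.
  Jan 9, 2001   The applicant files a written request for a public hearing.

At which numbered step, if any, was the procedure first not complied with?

Step 1: 45 days after Jun 14, 2000 (when the application is submitted) is Jul 29, 2000; completed Jul 3, 2000, before the deadline.
Step 2: the window is 7–22 days after Jul 21, 2000 (end of the 18-day response period, which began when the application fee is paid on Jul 3, 2000), so Jul 28, 2000 through Aug 12, 2000; done Jul 29, 2000 — within the window.
Step 3: the earliest permitted date is 34 days after Jul 29, 2000 (when on-site notice is posted), i.e. Sep 1, 2000; done Sep 4, 2000 — permitted.
Step 4: the window is 9–54 days after Jul 29, 2000 (when on-site notice is posted), so Aug 7, 2000 through Sep 21, 2000; Sep 19, 2000 falls inside that range.
Step 5: 84 days after Oct 19, 2000 (end of the 30-day objection period, which began when the environmental checklist is filed on Sep 19, 2000) is Jan 11, 2001; completed Nov 5, 2000, before the deadline.
Step 6: the window is 7–37 days after Nov 5, 2000 (when newspaper notice is published), so Nov 12, 2000 through Dec 12, 2000; Dec 9, 2000 falls inside that range.
Step 7: the window is 10–51 days after Dec 29, 2000 (end of the 20-day response period, which began when the traffic study is submitted on Dec 9, 2000), so Jan 8, 2001 through Feb 18, 2001; done Jan 9, 2001, which is between those dates.

None — every step was satisfied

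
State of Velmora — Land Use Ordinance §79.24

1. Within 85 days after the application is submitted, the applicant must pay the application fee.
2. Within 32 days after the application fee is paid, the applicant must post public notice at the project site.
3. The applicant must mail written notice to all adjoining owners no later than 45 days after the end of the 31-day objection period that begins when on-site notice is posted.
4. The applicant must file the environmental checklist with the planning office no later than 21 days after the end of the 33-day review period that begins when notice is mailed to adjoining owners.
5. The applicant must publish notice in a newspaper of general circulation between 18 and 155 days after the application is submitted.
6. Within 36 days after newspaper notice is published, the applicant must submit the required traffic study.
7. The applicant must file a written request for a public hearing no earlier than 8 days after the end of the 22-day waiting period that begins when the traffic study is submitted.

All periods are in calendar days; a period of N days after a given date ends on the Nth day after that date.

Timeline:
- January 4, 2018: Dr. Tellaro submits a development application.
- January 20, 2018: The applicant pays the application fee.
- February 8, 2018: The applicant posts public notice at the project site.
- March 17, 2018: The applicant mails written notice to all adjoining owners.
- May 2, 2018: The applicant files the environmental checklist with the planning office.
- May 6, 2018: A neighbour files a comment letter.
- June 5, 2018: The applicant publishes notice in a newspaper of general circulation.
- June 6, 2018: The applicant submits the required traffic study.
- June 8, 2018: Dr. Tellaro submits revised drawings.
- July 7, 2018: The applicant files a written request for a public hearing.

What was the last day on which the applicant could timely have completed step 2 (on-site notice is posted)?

February 21, 2018

Step 2 runs from January 20, 2018, when the application fee is paid. 32 days after January 20, 2018 is February 21, 2018.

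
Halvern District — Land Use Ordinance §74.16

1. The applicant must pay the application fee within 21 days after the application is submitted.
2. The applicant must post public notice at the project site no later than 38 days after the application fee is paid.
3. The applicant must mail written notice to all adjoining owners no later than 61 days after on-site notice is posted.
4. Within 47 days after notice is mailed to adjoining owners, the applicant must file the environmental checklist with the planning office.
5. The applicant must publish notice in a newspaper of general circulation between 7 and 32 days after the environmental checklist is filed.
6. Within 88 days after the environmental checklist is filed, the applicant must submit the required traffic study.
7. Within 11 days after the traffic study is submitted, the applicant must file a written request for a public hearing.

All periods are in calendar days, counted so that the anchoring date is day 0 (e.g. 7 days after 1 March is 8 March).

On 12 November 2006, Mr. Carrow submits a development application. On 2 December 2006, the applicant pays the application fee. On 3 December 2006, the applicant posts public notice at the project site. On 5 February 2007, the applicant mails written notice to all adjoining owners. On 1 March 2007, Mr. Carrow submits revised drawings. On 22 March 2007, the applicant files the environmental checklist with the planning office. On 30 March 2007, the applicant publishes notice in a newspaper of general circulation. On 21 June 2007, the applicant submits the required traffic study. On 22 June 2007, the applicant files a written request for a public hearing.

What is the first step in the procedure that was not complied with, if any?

Step 1: 21 days after 12 November 2006 (when the application is submitted) is 3 December 2006; done 2 December 2006 — timely.
Step 2: 38 days after 2 December 2006 (when the application fee is paid) is 9 January 2007; completed 3 December 2006, before the deadline.
Step 3: 61 days after 3 December 2006 (when on-site notice is posted) is 2 February 2007; not done until 5 February 2007, 3 days after the deadline.

Step 3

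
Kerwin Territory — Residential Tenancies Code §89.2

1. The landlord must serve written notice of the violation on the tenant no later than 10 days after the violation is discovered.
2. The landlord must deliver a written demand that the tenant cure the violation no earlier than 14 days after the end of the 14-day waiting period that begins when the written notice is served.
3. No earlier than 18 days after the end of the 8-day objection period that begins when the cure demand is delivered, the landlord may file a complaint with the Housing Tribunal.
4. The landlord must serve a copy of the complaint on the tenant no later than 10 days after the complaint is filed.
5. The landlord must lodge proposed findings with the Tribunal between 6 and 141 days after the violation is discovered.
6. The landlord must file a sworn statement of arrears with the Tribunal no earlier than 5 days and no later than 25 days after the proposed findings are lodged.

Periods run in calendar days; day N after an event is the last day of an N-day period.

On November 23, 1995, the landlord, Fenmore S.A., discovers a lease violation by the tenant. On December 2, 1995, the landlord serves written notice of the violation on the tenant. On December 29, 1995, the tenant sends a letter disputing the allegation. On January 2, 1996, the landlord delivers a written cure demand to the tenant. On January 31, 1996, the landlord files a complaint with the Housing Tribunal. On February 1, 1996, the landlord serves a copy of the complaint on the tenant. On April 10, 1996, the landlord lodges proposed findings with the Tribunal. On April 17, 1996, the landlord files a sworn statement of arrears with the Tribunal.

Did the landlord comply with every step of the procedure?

Yes

Step 1 — counting 10 days from November 23, 1995 (when the violation is discovered) gives a deadline of December 3, 1995; December 2, 1995 is within that limit.
Step 2 — must wait 14 days from December 16, 1995 (end of the 14-day waiting period, which began when the written notice is served on December 2, 1995), so not before December 30, 1995; January 2, 1996 is on or after that date.
Step 3 — must wait 18 days from January 10, 1996 (end of the 8-day objection period, which began when the cure demand is delivered on January 2, 1996), so not before January 28, 1996; done January 31, 1996, after the minimum wait.
Step 4 — counting 10 days from January 31, 1996 (when the complaint is filed) gives a deadline of February 10, 1996; done February 1, 1996 — timely.
Step 5 — 6 and 141 days from November 23, 1995 (when the violation is discovered) are November 29, 1995 and April 12, 1996 respectively; April 10, 1996 falls inside that range.
Step 6 — 5 and 25 days from April 10, 1996 (when the proposed findings are lodged) are April 15, 1996 and May 5, 1996 respectively; April 17, 1996 falls inside that range.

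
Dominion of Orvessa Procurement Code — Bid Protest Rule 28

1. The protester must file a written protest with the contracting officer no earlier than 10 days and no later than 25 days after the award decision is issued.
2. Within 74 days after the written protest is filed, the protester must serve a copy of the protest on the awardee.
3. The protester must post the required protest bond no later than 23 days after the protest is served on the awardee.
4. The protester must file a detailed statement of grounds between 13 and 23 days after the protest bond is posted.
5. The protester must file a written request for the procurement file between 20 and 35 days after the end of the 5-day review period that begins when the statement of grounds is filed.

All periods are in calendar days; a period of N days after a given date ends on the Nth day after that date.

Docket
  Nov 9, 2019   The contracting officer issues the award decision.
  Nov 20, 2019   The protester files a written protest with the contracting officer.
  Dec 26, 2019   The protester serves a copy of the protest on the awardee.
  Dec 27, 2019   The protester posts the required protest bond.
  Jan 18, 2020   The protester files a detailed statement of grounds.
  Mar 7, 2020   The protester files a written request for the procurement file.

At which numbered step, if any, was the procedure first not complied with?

Step 5

Step 1 — 10 and 25 days from Nov 9, 2019 (when the award decision is issued) are Nov 19, 2019 and Dec 4, 2019 respectively; done Nov 20, 2019, which is between those dates.
Step 2 — counting 74 days from Nov 20, 2019 (when the written protest is filed) gives a deadline of Feb 2, 2020; Dec 26, 2019 is within that limit.
Step 3 — counting 23 days from Dec 26, 2019 (when the protest is served on the awardee) gives a deadline of Jan 18, 2020; Dec 27, 2019 is within that limit.
Step 4 — 13 and 23 days from Dec 27, 2019 (when the protest bond is posted) are Jan 9, 2020 and Jan 19, 2020 respectively; Jan 18, 2020 falls inside that range.
Step 5 — 20 and 35 days from Jan 23, 2020 (end of the 5-day review period, which began when the statement of grounds is filed on Jan 18, 2020) are Feb 12, 2020 and Feb 27, 2020 respectively; done Mar 7, 2020 — 9 days after the window closed.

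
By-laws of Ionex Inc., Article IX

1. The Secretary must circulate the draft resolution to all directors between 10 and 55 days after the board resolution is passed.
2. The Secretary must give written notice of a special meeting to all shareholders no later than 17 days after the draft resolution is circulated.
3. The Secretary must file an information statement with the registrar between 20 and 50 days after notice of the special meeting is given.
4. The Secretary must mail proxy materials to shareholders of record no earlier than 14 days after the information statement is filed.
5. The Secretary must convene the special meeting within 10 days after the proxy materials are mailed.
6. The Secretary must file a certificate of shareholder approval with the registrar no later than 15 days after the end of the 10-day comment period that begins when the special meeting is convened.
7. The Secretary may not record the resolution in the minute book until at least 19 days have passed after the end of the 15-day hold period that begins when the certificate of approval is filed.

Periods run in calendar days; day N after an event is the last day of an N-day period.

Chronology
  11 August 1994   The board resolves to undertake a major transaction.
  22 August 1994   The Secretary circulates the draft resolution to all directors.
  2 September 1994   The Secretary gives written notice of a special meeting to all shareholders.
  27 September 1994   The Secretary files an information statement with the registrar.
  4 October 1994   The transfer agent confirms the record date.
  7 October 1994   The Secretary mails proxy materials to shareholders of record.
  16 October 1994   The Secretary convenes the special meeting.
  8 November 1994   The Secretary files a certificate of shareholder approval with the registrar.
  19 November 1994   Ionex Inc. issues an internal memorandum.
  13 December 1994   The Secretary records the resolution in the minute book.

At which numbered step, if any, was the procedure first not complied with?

Step 1 — 10 and 55 days from 11 August 1994 (when the board resolution is passed) are 21 August 1994 and 5 October 1994 respectively; done 22 August 1994 — within the window.
Step 2 — counting 17 days from 22 August 1994 (when the draft resolution is circulated) gives a deadline of 8 September 1994; completed 2 September 1994, before the deadline.
Step 3 — 20 and 50 days from 2 September 1994 (when notice of the special meeting is given) are 22 September 1994 and 22 October 1994 respectively; done 27 September 1994 — within the window.
Step 4 — must wait 14 days from 27 September 1994 (when the information statement is filed), so not before 11 October 1994; acted on 7 October 1994, 4 days prematurely.
Later steps need not be reached.

Step 4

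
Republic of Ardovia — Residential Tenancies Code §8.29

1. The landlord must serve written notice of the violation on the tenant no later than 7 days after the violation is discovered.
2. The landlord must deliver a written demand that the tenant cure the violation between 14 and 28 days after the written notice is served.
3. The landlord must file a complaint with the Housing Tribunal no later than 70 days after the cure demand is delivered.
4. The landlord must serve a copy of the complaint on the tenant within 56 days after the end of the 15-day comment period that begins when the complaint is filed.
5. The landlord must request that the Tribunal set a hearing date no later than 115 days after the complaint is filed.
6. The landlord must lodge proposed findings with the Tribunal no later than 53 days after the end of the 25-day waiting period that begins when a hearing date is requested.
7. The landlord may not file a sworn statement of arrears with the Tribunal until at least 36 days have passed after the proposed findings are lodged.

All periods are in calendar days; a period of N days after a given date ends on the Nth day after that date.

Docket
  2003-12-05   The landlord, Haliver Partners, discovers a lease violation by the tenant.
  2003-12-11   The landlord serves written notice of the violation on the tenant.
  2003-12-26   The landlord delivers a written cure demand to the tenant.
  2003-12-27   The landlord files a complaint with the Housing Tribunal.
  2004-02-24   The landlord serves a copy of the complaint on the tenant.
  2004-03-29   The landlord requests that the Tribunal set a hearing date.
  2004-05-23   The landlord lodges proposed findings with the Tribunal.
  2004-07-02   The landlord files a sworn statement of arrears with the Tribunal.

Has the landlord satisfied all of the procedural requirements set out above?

Yes

(1) due by 2003-12-05 + 7 days = 2003-12-12; 2003-12-11 is within that limit.
(2) the permitted window runs from 2003-12-11 + 14 = 2003-12-25 to 2003-12-11 + 28 = 2004-01-08; done 2003-12-26, which is between those dates.
(3) due by 2003-12-26 + 70 days = 2004-03-05; completed 2003-12-27, before the deadline.
(4) due by 2004-01-11 + 56 days = 2004-03-07; completed 2004-02-24, before the deadline.
(5) due by 2003-12-27 + 115 days = 2004-04-20; done 2004-03-29 — timely.
(6) due by 2004-04-23 + 53 days = 2004-06-15; completed 2004-05-23, before the deadline.
(7) permitted from 2004-05-23 + 36 days = 2004-06-28 onward; done 2004-07-02 — permitted.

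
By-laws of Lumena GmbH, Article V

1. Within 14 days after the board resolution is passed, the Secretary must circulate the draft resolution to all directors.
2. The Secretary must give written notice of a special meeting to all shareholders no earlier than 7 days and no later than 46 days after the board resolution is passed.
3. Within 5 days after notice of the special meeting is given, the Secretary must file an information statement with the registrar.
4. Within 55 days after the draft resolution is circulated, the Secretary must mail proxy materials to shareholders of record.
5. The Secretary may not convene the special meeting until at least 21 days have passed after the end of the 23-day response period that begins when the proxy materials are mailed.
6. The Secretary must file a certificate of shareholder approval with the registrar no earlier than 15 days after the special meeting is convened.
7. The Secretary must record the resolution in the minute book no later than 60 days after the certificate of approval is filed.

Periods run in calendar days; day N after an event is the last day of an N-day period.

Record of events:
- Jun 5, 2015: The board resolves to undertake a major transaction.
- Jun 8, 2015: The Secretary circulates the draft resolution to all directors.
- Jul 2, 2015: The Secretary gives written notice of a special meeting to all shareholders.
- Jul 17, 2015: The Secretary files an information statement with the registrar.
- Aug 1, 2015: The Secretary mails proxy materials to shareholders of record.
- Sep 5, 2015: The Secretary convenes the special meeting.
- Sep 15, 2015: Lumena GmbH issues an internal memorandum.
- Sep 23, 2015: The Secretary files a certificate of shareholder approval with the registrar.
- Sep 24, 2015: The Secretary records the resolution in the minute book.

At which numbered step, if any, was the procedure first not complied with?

Step 1: 14 days after Jun 5, 2015 (when the board resolution is passed) is Jun 19, 2015; completed Jun 8, 2015, before the deadline.
Step 2: the window is 7–46 days after Jun 5, 2015 (when the board resolution is passed), so Jun 12, 2015 through Jul 21, 2015; done Jul 2, 2015 — within the window.
Step 3: 5 days after Jul 2, 2015 (when notice of the special meeting is given) is Jul 7, 2015; Jul 17, 2015 misses that deadline by 10 days.
The analysis stops there.

Step 3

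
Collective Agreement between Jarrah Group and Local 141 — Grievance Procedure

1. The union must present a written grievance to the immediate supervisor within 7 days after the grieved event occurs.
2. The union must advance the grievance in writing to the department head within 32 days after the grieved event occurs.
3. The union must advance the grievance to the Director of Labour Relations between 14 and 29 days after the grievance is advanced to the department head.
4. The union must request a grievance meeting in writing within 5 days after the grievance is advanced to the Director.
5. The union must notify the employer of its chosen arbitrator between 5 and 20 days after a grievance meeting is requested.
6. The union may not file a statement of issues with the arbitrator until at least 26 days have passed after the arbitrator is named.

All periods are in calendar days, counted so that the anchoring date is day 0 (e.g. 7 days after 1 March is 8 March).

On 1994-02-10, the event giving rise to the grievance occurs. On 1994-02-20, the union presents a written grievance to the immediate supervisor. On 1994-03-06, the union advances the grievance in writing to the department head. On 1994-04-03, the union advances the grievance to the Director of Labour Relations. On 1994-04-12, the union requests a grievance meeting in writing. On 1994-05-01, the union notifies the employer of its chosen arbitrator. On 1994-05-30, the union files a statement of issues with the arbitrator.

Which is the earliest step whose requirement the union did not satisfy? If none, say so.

(1) due by 1994-02-10 + 7 days = 1994-02-17; done 1994-02-20 — 3 days late.
The procedure was therefore not followed at step 1.

Step 1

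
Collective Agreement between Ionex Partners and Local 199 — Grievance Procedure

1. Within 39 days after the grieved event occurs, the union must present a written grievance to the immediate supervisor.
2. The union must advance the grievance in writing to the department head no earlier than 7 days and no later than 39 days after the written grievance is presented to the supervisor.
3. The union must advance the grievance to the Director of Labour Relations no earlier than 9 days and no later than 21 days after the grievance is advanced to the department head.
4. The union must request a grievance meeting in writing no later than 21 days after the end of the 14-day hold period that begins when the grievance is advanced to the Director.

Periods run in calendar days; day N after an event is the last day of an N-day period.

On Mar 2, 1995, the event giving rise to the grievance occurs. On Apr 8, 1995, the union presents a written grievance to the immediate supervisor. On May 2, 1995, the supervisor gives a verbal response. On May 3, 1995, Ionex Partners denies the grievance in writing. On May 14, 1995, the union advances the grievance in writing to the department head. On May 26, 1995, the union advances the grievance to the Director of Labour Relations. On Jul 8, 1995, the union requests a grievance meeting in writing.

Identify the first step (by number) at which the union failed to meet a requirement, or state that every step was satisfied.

Step 4

(1) due by Mar 2, 1995 + 39 days = Apr 10, 1995; done Apr 8, 1995 — timely.
(2) the permitted window runs from Apr 8, 1995 + 7 = Apr 15, 1995 to Apr 8, 1995 + 39 = May 17, 1995; May 14, 1995 falls inside that range.
(3) the permitted window runs from May 14, 1995 + 9 = May 23, 1995 to May 14, 1995 + 21 = Jun 4, 1995; done May 26, 1995, which is between those dates.
(4) due by Jun 9, 1995 + 21 days = Jun 30, 1995; done Jul 8, 1995 — 8 days late.
No need to go further; step 4 was not satisfied.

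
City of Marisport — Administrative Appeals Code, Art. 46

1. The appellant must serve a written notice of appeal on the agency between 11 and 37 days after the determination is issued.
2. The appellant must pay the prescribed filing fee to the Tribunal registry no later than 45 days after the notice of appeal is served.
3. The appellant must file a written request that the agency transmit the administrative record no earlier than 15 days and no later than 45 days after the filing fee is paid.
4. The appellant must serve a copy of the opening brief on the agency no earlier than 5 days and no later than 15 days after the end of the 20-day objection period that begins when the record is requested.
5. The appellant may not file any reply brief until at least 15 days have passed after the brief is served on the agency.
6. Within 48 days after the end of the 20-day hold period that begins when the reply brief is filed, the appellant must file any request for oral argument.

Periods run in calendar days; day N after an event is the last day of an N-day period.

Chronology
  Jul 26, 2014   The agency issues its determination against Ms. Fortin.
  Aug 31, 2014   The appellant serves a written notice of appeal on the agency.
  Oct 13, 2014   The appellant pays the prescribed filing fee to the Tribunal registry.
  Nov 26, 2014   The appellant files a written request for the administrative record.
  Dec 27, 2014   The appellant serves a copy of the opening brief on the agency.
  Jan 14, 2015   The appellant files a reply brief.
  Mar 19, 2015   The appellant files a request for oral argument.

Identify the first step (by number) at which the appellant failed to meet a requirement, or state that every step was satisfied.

Step 1 — 11 and 37 days from Jul 26, 2014 (when the determination is issued) are Aug 6, 2014 and Sep 1, 2014 respectively; Aug 31, 2014 falls inside that range.
Step 2 — counting 45 days from Aug 31, 2014 (when the notice of appeal is served) gives a deadline of Oct 15, 2014; done Oct 13, 2014 — timely.
Step 3 — 15 and 45 days from Oct 13, 2014 (when the filing fee is paid) are Oct 28, 2014 and Nov 27, 2014 respectively; done Nov 26, 2014 — within the window.
Step 4 — 5 and 15 days from Dec 16, 2014 (end of the 20-day objection period, which began when the record is requested on Nov 26, 2014) are Dec 21, 2014 and Dec 31, 2014 respectively; done Dec 27, 2014, which is between those dates.
Step 5 — must wait 15 days from Dec 27, 2014 (when the brief is served on the agency), so not before Jan 11, 2015; done Jan 14, 2015 — permitted.
Step 6 — counting 48 days from Feb 3, 2015 (end of the 20-day hold period, which began when the reply brief is filed on Jan 14, 2015) gives a deadline of Mar 23, 2015; completed Mar 19, 2015, before the deadline.

None — every step was satisfied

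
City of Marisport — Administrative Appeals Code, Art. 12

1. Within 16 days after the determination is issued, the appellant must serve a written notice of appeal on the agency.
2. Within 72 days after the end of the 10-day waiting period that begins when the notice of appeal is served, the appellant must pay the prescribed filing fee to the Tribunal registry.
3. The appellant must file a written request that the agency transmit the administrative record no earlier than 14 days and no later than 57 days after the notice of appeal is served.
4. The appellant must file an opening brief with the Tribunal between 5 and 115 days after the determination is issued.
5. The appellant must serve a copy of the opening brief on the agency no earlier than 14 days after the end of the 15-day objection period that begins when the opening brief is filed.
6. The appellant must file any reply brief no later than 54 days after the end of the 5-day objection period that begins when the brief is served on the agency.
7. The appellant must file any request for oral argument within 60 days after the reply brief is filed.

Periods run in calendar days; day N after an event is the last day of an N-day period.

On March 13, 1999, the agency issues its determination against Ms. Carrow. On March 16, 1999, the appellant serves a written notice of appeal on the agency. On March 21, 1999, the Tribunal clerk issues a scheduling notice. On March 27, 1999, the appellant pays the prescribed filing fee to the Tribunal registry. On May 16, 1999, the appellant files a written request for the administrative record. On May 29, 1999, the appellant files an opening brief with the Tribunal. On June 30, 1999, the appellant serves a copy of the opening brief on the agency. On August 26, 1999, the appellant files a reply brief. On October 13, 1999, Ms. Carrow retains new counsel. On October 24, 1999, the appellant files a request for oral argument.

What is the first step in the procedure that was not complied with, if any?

Step 3

(1) due by March 13, 1999 + 16 days = March 29, 1999; done March 16, 1999 — timely.
(2) due by March 26, 1999 + 72 days = June 6, 1999; done March 27, 1999 — timely.
(3) the permitted window runs from March 16, 1999 + 14 = March 30, 1999 to March 16, 1999 + 57 = May 12, 1999; done May 16, 1999 — 4 days after the window closed.
The analysis stops there.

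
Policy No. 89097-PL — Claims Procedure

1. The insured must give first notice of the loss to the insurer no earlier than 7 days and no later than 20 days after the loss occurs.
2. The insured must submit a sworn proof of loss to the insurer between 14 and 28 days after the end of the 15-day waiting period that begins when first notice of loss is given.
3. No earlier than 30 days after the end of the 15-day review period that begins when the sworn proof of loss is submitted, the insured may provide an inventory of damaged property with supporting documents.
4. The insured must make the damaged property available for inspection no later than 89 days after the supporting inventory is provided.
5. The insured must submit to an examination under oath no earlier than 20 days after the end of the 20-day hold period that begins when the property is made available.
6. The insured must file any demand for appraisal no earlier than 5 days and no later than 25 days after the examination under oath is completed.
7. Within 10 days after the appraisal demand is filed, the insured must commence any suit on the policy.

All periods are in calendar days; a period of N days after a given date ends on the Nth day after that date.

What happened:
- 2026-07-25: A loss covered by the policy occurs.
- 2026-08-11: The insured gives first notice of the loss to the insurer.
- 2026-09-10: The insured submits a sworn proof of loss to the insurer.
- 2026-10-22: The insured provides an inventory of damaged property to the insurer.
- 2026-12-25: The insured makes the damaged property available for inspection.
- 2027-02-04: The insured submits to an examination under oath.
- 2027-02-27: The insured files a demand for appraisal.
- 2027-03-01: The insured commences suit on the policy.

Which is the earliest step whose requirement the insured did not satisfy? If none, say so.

Step 1 — 7 and 20 days from 2026-07-25 (when the loss occurs) are 2026-08-01 and 2026-08-14 respectively; done 2026-08-11, which is between those dates.
Step 2 — 14 and 28 days from 2026-08-26 (end of the 15-day waiting period, which began when first notice of loss is given on 2026-08-11) are 2026-09-09 and 2026-09-23 respectively; done 2026-09-10 — within the window.
Step 3 — must wait 30 days from 2026-09-25 (end of the 15-day review period, which began when the sworn proof of loss is submitted on 2026-09-10), so not before 2026-10-25; 2026-10-22 is 3 days before the earliest permitted date.

Step 3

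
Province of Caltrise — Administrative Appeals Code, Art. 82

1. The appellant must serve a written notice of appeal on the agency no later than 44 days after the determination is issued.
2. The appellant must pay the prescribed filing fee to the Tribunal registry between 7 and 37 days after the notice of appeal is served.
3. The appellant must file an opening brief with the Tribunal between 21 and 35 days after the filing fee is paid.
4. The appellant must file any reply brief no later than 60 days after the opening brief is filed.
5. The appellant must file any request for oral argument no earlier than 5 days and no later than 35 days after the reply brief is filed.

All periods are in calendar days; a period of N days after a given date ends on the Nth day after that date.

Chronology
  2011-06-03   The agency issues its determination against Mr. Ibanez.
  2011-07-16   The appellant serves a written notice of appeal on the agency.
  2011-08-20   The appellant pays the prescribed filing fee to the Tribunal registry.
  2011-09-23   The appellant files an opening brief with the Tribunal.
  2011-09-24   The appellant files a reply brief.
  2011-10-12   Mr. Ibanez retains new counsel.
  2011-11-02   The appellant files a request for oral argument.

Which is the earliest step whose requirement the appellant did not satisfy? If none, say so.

Step 5

Step 1: 44 days after 2011-06-03 (when the determination is issued) is 2011-07-17; 2011-07-16 is within that limit.
Step 2: the window is 7–37 days after 2011-07-16 (when the notice of appeal is served), so 2011-07-23 through 2011-08-22; 2011-08-20 falls inside that range.
Step 3: the window is 21–35 days after 2011-08-20 (when the filing fee is paid), so 2011-09-10 through 2011-09-24; done 2011-09-23, which is between those dates.
Step 4: 60 days after 2011-09-23 (when the opening brief is filed) is 2011-11-22; completed 2011-09-24, before the deadline.
Step 5: the window is 5–35 days after 2011-09-24 (when the reply brief is filed), so 2011-09-29 through 2011-10-29; 2011-11-02 is 4 days past the end of the window.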